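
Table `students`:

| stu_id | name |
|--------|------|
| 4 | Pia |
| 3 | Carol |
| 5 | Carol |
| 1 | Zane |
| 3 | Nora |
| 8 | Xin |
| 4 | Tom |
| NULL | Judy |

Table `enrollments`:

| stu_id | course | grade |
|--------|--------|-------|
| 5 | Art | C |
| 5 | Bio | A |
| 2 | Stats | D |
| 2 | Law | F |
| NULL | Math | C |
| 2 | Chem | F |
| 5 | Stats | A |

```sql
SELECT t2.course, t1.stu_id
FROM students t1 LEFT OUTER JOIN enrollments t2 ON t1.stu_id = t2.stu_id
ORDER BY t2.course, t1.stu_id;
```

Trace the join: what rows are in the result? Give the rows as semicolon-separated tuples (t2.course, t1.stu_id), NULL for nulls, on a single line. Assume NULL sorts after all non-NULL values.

LEFT JOIN keeps every row from `students`; unmatched rows get NULL for `enrollments`'s columns.
Matching on t1.stu_id = t2.stu_id. A NULL in a compared column never satisfies the condition.
Matched pairs: 3; unmatched t1 rows kept: 7.

(Art, 5); (Bio, 5); (Stats, 5); (NULL, 1); (NULL, 3); (NULL, 3); (NULL, 4); (NULL, 4); (NULL, 8); (NULL, NULL)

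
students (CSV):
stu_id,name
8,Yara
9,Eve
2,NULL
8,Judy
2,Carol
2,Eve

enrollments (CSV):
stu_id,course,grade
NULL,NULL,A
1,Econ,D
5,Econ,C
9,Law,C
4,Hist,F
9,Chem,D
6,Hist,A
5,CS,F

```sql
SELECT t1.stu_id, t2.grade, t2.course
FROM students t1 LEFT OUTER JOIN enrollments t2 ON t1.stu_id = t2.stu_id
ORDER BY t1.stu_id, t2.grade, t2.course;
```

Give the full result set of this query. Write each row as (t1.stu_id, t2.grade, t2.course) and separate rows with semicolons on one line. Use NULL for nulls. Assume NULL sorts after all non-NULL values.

LEFT JOIN keeps every row from `students`; unmatched rows get NULL for `enrollments`'s columns.
Matching on t1.stu_id = t2.stu_id. A NULL in a compared column never satisfies the condition.
- stu_id=8: no t2 row matches, row kept with t2 columns NULL.
- stu_id=9: 2 matching t2 row(s), so 2 row(s) emitted.
- stu_id=2: no t2 row matches, row kept with t2 columns NULL.
- stu_id=8: no t2 row matches, row kept with t2 columns NULL.
- stu_id=2: no t2 row matches, row kept with t2 columns NULL.
- stu_id=2: no t2 row matches, row kept with t2 columns NULL.
After projecting and ordering:
t1.stu_id | t2.grade | t2.course
2 | NULL | NULL
2 | NULL | NULL
2 | NULL | NULL
8 | NULL | NULL
8 | NULL | NULL
9 | C | Law
9 | D | Chem

(2, NULL, NULL); (2, NULL, NULL); (2, NULL, NULL); (8, NULL, NULL); (8, NULL, NULL); (9, C, Law); (9, D, Chem)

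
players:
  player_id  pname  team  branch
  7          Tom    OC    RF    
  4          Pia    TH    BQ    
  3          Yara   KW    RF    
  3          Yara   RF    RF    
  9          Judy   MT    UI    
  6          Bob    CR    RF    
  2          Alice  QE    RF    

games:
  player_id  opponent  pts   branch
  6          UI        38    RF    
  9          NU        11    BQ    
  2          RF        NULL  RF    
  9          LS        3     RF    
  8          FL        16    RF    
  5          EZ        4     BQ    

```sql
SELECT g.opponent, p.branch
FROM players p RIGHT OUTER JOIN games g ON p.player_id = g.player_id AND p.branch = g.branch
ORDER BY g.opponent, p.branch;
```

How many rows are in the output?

6

RIGHT JOIN keeps every row from `games`; unmatched rows get NULL for `players`'s columns.
Matching on p.player_id = g.player_id AND p.branch = g.branch.
Matched pairs: 2; unmatched g rows kept: 4.
Total: 2 matched + 4 padded = 6 rows.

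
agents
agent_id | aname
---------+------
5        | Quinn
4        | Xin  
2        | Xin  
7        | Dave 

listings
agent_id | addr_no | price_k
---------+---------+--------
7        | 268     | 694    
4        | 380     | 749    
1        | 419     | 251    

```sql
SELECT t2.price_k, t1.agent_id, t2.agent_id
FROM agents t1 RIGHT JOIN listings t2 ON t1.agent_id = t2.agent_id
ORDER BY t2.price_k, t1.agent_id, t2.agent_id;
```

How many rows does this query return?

RIGHT JOIN keeps every row from `listings`; unmatched rows get NULL for `agents`'s columns.
Matching on t1.agent_id = t2.agent_id.
- t1 (agent_id=5) has no partner in t2.
- t1 (agent_id=4) pairs with 1 row(s) of t2.
- t1 (agent_id=2) has no partner in t2.
- t1 (agent_id=7) pairs with 1 row(s) of t2.
- plus 1 unmatched t2 row(s), each kept with NULL t1 columns.
Total: 2 matched + 1 padded = 3 rows.

3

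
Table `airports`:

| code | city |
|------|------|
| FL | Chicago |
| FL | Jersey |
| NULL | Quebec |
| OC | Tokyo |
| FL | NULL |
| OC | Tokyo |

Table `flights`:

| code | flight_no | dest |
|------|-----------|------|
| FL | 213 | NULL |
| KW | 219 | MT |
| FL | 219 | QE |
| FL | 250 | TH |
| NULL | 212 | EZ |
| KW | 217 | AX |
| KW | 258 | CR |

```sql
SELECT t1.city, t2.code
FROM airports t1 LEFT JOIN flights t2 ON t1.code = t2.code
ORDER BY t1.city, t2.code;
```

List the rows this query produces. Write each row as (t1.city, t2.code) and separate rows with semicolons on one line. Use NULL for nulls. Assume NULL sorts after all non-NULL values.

LEFT JOIN keeps every row from `airports`; unmatched rows get NULL for `flights`'s columns.
Matching on t1.code = t2.code. A NULL in a compared column never satisfies the condition.
- t1[0] code=FL → 3 match(es) in t2 → 3 row(s).
- t1[1] code=FL → 3 match(es) in t2 → 3 row(s).
- t1[2] code=NULL → no match; kept with NULLs on the t2 side.
- t1[3] code=OC → no match; kept with NULLs on the t2 side.
- t1[4] code=FL → 3 match(es) in t2 → 3 row(s).
- t1[5] code=OC → no match; kept with NULLs on the t2 side.

(Chicago, FL); (Chicago, FL); (Chicago, FL); (Jersey, FL); (Jersey, FL); (Jersey, FL); (Quebec, NULL); (Tokyo, NULL); (Tokyo, NULL); (NULL, FL); (NULL, FL); (NULL, FL)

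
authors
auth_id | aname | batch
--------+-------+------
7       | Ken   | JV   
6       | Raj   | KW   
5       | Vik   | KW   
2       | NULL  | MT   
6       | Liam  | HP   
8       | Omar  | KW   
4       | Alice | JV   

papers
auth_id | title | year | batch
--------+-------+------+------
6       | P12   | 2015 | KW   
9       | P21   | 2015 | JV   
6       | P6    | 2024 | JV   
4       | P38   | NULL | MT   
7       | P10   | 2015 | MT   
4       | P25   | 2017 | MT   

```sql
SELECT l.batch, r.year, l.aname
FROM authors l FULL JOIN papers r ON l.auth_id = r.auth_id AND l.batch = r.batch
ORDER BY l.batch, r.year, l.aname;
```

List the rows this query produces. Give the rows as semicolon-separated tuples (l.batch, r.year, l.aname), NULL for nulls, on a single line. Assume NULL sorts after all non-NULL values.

FULL OUTER JOIN keeps every row from both sides; unmatched rows get NULL for the other side's columns.
Matching on l.auth_id = r.auth_id AND l.batch = r.batch.
- l row (auth_id=7, batch=JV): no match → kept, r columns NULL.
- l row (auth_id=6, batch=KW): matches 1 r row(s) → 1 output row(s).
- l row (auth_id=5, batch=KW): no match → kept, r columns NULL.
- l row (auth_id=2, batch=MT): no match → kept, r columns NULL.
- l row (auth_id=6, batch=HP): no match → kept, r columns NULL.
- l row (auth_id=8, batch=KW): no match → kept, r columns NULL.
- l row (auth_id=4, batch=JV): no match → kept, r columns NULL.
- plus 5 unmatched r row(s), each kept with NULL l columns.

(HP, NULL, Liam); (JV, NULL, Alice); (JV, NULL, Ken); (KW, 2015, Raj); (KW, NULL, Omar); (KW, NULL, Vik); (MT, NULL, NULL); (NULL, 2015, NULL); (NULL, 2015, NULL); (NULL, 2017, NULL); (NULL, 2024, NULL); (NULL, NULL, NULL)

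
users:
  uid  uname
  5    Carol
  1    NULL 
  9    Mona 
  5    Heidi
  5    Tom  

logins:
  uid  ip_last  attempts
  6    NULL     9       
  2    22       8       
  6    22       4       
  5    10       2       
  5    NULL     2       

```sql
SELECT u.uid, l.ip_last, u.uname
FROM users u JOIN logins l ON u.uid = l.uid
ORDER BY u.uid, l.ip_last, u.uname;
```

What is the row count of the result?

6

INNER JOIN keeps only pairs where the ON condition holds.
Matching on u.uid = l.uid.
- u (uid=5) pairs with 2 row(s) of l.
- u (uid=1) has no partner → excluded.
- u (uid=9) has no partner → excluded.
- u (uid=5) pairs with 2 row(s) of l.
- u (uid=5) pairs with 2 row(s) of l.
Total: 6 rows.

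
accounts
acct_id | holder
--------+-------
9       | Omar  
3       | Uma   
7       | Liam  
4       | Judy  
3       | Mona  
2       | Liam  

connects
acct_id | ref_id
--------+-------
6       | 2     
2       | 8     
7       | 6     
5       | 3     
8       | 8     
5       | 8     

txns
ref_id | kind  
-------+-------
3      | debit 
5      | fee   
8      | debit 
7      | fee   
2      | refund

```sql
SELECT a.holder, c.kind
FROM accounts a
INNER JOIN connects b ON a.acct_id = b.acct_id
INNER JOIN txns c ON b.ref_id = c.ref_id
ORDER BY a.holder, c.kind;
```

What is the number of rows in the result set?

Evaluate left to right. First `accounts a INNER JOIN connects b` on acct_id: 2 row(s).
Then INNER JOIN `txns c` on ref_id: keep only rows whose b.ref_id appears in c.
Result: 1 row(s).

1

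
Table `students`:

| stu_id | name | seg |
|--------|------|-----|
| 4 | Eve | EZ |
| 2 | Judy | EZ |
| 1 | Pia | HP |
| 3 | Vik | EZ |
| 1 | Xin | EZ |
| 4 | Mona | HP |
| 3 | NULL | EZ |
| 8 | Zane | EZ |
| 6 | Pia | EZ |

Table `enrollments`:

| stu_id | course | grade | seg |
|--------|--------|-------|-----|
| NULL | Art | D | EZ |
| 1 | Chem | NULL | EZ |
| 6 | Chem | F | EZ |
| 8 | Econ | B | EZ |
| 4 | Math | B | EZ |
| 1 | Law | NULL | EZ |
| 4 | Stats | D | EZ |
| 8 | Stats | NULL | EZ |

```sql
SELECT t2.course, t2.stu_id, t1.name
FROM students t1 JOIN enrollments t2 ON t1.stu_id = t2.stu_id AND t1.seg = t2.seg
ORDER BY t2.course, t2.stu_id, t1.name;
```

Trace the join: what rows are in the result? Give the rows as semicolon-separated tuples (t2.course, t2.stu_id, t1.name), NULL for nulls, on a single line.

(Chem, 1, Xin); (Chem, 6, Pia); (Econ, 8, Zane); (Law, 1, Xin); (Math, 4, Eve); (Stats, 4, Eve); (Stats, 8, Zane)

INNER JOIN keeps only pairs where the ON condition holds.
Matching on t1.stu_id = t2.stu_id AND t1.seg = t2.seg. A NULL in a compared column never satisfies the condition.
- t1 (stu_id=4, seg=EZ) pairs with 2 row(s) of t2.
- t1 (stu_id=2, seg=EZ) has no partner → excluded.
- t1 (stu_id=1, seg=HP) has no partner → excluded.
- t1 (stu_id=3, seg=EZ) has no partner → excluded.
- t1 (stu_id=1, seg=EZ) pairs with 2 row(s) of t2.
- t1 (stu_id=4, seg=HP) has no partner → excluded.
- t1 (stu_id=3, seg=EZ) has no partner → excluded.
- t1 (stu_id=8, seg=EZ) pairs with 2 row(s) of t2.
- t1 (stu_id=6, seg=EZ) pairs with 1 row(s) of t2.
After projecting and ordering:
t2.course | t2.stu_id | t1.name
Chem | 1 | Xin
Chem | 6 | Pia
Econ | 8 | Zane
Law | 1 | Xin
Math | 4 | Eve
Stats | 4 | Eve
Stats | 8 | Zane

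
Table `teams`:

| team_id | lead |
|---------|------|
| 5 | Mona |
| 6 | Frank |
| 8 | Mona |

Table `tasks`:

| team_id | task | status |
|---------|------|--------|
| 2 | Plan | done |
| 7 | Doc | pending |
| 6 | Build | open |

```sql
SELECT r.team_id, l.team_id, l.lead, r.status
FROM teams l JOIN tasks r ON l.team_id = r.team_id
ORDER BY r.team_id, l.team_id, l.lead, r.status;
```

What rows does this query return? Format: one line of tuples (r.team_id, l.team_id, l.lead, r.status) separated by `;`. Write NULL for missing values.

(6, 6, Frank, open)

INNER JOIN keeps only pairs where the ON condition holds.
Matching on l.team_id = r.team_id.
Matched pairs: 1.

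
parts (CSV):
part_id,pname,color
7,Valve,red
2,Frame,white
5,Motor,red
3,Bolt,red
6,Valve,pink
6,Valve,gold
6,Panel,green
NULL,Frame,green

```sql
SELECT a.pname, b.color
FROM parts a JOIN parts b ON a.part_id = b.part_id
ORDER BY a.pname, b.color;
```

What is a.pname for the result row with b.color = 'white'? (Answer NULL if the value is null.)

Frame

INNER JOIN keeps only pairs where the ON condition holds.
Matching on a.part_id = b.part_id. A NULL in a compared column never satisfies the condition.
Matched pairs: 13.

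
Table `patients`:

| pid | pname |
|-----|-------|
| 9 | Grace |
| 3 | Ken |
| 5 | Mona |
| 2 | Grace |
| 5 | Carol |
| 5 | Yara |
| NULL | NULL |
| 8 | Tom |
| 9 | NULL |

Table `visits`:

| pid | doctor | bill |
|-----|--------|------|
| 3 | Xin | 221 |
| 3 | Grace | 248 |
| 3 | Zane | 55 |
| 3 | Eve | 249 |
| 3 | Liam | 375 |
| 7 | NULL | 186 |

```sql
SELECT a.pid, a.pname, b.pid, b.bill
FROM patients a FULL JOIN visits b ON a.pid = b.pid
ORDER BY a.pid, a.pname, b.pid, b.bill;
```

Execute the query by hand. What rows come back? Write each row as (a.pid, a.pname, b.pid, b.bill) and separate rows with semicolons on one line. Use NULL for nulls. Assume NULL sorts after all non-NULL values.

FULL OUTER JOIN keeps every row from both sides; unmatched rows get NULL for the other side's columns.
Matching on a.pid = b.pid. A NULL in a compared column never satisfies the condition.
- a[0] pid=9 → no match; kept with NULLs on the b side.
- a[1] pid=3 → 5 match(es) in b → 5 row(s).
- a[2] pid=5 → no match; kept with NULLs on the b side.
- a[3] pid=2 → no match; kept with NULLs on the b side.
- a[4] pid=5 → no match; kept with NULLs on the b side.
- a[5] pid=5 → no match; kept with NULLs on the b side.
- a[6] pid=NULL → no match; kept with NULLs on the b side.
- a[7] pid=8 → no match; kept with NULLs on the b side.
- a[8] pid=9 → no match; kept with NULLs on the b side.
- 1 b row(s) had no a match → kept, a columns NULL.

(2, Grace, NULL, NULL); (3, Ken, 3, 55); (3, Ken, 3, 221); (3, Ken, 3, 248); (3, Ken, 3, 249); (3, Ken, 3, 375); (5, Carol, NULL, NULL); (5, Mona, NULL, NULL); (5, Yara, NULL, NULL); (8, Tom, NULL, NULL); (9, Grace, NULL, NULL); (9, NULL, NULL, NULL); (NULL, NULL, 7, 186); (NULL, NULL, NULL, NULL)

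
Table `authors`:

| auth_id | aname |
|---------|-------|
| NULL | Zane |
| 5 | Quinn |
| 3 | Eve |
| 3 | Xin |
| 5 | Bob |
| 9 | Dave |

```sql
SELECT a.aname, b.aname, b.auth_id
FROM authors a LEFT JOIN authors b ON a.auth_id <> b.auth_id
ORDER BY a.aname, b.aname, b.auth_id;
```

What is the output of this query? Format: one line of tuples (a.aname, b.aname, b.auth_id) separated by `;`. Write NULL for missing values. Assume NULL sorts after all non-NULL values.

(Bob, Dave, 9); (Bob, Eve, 3); (Bob, Xin, 3); (Dave, Bob, 5); (Dave, Eve, 3); (Dave, Quinn, 5); (Dave, Xin, 3); (Eve, Bob, 5); (Eve, Dave, 9); (Eve, Quinn, 5); (Quinn, Dave, 9); (Quinn, Eve, 3); (Quinn, Xin, 3); (Xin, Bob, 5); (Xin, Dave, 9); (Xin, Quinn, 5); (Zane, NULL, NULL)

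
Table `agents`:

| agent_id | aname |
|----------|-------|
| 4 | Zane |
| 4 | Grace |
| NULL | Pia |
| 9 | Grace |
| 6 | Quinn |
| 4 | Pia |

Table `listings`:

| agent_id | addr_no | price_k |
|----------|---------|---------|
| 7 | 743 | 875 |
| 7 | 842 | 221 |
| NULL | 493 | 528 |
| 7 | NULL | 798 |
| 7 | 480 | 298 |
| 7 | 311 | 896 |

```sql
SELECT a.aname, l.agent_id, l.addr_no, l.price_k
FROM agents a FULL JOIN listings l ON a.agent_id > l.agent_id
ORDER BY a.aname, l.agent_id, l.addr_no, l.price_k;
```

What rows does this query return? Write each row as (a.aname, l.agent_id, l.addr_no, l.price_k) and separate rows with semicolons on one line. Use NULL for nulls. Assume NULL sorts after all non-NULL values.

FULL OUTER JOIN keeps every row from both sides; unmatched rows get NULL for the other side's columns.
Matching on a.agent_id > l.agent_id. A NULL in a compared column never satisfies the condition.
- a[0] agent_id=4 → no match; kept with NULLs on the l side.
- a[1] agent_id=4 → no match; kept with NULLs on the l side.
- a[2] agent_id=NULL → no match; kept with NULLs on the l side.
- a[3] agent_id=9 → 5 match(es) in l → 5 row(s).
- a[4] agent_id=6 → no match; kept with NULLs on the l side.
- a[5] agent_id=4 → no match; kept with NULLs on the l side.
- plus 1 unmatched l row(s), each kept with NULL a columns.

(Grace, 7, 311, 896); (Grace, 7, 480, 298); (Grace, 7, 743, 875); (Grace, 7, 842, 221); (Grace, 7, NULL, 798); (Grace, NULL, NULL, NULL); (Pia, NULL, NULL, NULL); (Pia, NULL, NULL, NULL); (Quinn, NULL, NULL, NULL); (Zane, NULL, NULL, NULL); (NULL, NULL, 493, 528)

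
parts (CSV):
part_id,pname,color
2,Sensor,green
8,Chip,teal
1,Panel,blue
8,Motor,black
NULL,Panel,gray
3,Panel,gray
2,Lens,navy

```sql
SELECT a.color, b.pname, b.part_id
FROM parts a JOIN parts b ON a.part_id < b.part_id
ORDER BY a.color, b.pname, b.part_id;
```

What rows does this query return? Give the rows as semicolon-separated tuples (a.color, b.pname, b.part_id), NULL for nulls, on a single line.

(blue, Chip, 8); (blue, Lens, 2); (blue, Motor, 8); (blue, Panel, 3); (blue, Sensor, 2); (gray, Chip, 8); (gray, Motor, 8); (green, Chip, 8); (green, Motor, 8); (green, Panel, 3); (navy, Chip, 8); (navy, Motor, 8); (navy, Panel, 3)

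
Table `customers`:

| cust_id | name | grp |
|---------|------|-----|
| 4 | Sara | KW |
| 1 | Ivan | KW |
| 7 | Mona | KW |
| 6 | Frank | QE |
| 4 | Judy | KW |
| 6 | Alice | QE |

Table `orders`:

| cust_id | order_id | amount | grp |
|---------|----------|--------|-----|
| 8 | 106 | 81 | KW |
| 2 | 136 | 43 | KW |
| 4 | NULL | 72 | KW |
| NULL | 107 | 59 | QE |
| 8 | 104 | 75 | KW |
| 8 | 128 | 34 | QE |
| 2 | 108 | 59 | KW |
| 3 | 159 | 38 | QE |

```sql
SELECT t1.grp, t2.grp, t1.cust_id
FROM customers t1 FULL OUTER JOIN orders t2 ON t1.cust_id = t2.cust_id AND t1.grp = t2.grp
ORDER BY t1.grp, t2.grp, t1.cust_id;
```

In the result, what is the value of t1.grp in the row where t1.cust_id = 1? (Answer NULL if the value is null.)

FULL OUTER JOIN keeps every row from both sides; unmatched rows get NULL for the other side's columns.
Matching on t1.cust_id = t2.cust_id AND t1.grp = t2.grp. A NULL in a compared column never satisfies the condition.
- t1 (cust_id=4, grp=KW) pairs with 1 row(s) of t2.
- t1 (cust_id=1, grp=KW) has no partner → padded with NULL.
- t1 (cust_id=7, grp=KW) has no partner → padded with NULL.
- t1 (cust_id=6, grp=QE) has no partner → padded with NULL.
- t1 (cust_id=4, grp=KW) pairs with 1 row(s) of t2.
- t1 (cust_id=6, grp=QE) has no partner → padded with NULL.
- 7 t2 row(s) had no t1 match → kept, t1 columns NULL.

KW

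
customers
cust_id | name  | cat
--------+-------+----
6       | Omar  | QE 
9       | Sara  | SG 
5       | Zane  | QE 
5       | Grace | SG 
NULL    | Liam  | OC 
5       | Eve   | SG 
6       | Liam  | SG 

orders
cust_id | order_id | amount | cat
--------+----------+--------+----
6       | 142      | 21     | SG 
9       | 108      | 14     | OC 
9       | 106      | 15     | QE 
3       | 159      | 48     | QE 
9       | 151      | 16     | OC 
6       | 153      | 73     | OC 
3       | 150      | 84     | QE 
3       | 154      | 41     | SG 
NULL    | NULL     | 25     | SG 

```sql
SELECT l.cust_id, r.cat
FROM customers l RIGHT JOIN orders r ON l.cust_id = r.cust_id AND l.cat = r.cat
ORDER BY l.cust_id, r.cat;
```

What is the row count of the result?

9

RIGHT JOIN keeps every row from `orders`; unmatched rows get NULL for `customers`'s columns.
Matching on l.cust_id = r.cust_id AND l.cat = r.cat. A NULL in a compared column never satisfies the condition.
- l row (cust_id=6, cat=QE): no match.
- l row (cust_id=9, cat=SG): no match.
- l row (cust_id=5, cat=QE): no match.
- l row (cust_id=5, cat=SG): no match.
- l row (cust_id=NULL, cat=OC): no match.
- l row (cust_id=5, cat=SG): no match.
- l row (cust_id=6, cat=SG): matches 1 r row(s) → 1 output row(s).
- plus 8 unmatched r row(s), each kept with NULL l columns.
Total: 1 matched + 8 padded = 9 rows.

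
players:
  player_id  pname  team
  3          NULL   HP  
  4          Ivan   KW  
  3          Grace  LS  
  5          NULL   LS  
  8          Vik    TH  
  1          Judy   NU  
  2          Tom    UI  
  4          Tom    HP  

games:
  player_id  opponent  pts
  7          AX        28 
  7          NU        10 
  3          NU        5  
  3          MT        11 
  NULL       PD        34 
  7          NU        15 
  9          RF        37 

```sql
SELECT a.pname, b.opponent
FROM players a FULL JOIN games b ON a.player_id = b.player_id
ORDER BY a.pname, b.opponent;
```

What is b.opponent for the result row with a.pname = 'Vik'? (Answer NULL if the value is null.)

NULL

FULL OUTER JOIN keeps every row from both sides; unmatched rows get NULL for the other side's columns.
Matching on a.player_id = b.player_id. A NULL in a compared column never satisfies the condition.
- player_id=3: 2 matching b row(s), so 2 row(s) emitted.
- player_id=4: no b row matches, row kept with b columns NULL.
- player_id=3: 2 matching b row(s), so 2 row(s) emitted.
- player_id=5: no b row matches, row kept with b columns NULL.
- player_id=8: no b row matches, row kept with b columns NULL.
- player_id=1: no b row matches, row kept with b columns NULL.
- player_id=2: no b row matches, row kept with b columns NULL.
- player_id=4: no b row matches, row kept with b columns NULL.
- 5 row(s) from b found no a partner → padded with NULL.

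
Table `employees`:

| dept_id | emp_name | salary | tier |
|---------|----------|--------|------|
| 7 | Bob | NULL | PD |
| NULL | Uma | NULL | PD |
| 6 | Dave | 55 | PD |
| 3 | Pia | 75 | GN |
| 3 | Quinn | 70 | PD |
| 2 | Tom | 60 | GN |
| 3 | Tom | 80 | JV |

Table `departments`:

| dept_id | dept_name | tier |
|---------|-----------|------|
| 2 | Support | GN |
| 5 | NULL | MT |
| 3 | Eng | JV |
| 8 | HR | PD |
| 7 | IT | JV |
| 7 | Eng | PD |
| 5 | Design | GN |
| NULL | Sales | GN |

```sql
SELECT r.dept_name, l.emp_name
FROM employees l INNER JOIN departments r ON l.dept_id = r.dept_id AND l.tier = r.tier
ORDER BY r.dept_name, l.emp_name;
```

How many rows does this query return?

INNER JOIN keeps only pairs where the ON condition holds.
Matching on l.dept_id = r.dept_id AND l.tier = r.tier. A NULL in a compared column never satisfies the condition.
- dept_id=7, tier=PD: 1 matching r row(s), so 1 row(s) emitted.
- dept_id=NULL, tier=PD: no matching r row, dropped.
- dept_id=6, tier=PD: no matching r row, dropped.
- dept_id=3, tier=GN: no matching r row, dropped.
- dept_id=3, tier=PD: no matching r row, dropped.
- dept_id=2, tier=GN: 1 matching r row(s), so 1 row(s) emitted.
- dept_id=3, tier=JV: 1 matching r row(s), so 1 row(s) emitted.
Total: 3 rows.

3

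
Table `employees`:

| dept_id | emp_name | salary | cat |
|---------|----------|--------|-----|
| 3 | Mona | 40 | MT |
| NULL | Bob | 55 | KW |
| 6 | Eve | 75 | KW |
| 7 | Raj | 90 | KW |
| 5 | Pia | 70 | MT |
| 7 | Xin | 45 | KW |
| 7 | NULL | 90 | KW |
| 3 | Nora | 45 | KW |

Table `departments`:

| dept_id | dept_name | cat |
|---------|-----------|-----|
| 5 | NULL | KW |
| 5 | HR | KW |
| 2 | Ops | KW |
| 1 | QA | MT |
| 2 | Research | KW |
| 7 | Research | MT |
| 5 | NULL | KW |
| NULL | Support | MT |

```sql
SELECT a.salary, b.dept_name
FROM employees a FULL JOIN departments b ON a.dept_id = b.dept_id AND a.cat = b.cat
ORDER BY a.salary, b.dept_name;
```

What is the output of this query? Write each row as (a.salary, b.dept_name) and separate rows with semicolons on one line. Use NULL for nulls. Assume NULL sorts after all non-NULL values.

(40, NULL); (45, NULL); (45, NULL); (55, NULL); (70, NULL); (75, NULL); (90, NULL); (90, NULL); (NULL, HR); (NULL, Ops); (NULL, QA); (NULL, Research); (NULL, Research); (NULL, Support); (NULL, NULL); (NULL, NULL)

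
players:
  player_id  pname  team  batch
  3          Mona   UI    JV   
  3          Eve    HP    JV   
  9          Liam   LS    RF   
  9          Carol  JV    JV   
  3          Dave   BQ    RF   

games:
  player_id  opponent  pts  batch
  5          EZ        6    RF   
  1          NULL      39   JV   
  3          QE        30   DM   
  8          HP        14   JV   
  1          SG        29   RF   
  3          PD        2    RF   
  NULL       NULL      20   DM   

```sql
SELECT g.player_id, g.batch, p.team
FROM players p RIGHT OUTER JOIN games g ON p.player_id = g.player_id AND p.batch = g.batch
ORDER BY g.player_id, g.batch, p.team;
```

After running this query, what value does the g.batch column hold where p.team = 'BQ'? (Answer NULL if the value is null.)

RIGHT JOIN keeps every row from `games`; unmatched rows get NULL for `players`'s columns.
Matching on p.player_id = g.player_id AND p.batch = g.batch. A NULL in a compared column never satisfies the condition.
- p row (player_id=3, batch=JV): no match.
- p row (player_id=3, batch=JV): no match.
- p row (player_id=9, batch=RF): no match.
- p row (player_id=9, batch=JV): no match.
- p row (player_id=3, batch=RF): matches 1 g row(s) → 1 output row(s).
- 6 g row(s) had no p match → kept, p columns NULL.

RF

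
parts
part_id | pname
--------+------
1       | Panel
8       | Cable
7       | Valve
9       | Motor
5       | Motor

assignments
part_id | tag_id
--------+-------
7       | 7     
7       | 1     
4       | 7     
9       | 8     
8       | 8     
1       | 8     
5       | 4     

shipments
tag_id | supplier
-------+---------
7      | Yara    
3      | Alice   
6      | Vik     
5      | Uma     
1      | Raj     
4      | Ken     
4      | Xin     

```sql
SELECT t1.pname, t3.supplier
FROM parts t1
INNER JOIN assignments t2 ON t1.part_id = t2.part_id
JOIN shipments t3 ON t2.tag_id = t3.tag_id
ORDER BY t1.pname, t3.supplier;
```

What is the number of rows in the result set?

4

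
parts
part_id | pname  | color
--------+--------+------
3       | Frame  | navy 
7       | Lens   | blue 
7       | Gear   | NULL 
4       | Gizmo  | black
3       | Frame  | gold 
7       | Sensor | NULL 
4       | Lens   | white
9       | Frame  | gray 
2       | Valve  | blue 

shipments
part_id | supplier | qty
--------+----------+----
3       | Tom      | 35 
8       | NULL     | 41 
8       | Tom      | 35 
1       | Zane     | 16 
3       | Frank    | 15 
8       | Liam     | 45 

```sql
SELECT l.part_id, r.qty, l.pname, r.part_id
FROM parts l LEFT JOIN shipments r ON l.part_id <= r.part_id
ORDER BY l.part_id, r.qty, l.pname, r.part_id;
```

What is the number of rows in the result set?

31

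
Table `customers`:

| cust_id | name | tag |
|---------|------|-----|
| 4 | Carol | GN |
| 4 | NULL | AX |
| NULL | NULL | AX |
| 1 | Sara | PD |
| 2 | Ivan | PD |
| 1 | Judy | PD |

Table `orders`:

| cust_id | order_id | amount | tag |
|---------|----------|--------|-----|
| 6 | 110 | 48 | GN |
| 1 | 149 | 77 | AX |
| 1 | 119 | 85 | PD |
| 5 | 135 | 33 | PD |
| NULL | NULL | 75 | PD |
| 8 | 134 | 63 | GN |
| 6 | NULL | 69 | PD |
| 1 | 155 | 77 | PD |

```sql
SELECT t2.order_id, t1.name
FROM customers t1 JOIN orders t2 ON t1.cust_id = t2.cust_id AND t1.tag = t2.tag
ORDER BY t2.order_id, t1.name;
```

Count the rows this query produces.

4

INNER JOIN keeps only pairs where the ON condition holds.
Matching on t1.cust_id = t2.cust_id AND t1.tag = t2.tag. A NULL in a compared column never satisfies the condition.
- t1[0] cust_id=4, tag=GN → no match; dropped.
- t1[1] cust_id=4, tag=AX → no match; dropped.
- t1[2] cust_id=NULL, tag=AX → no match; dropped.
- t1[3] cust_id=1, tag=PD → 2 match(es) in t2 → 2 row(s).
- t1[4] cust_id=2, tag=PD → no match; dropped.
- t1[5] cust_id=1, tag=PD → 2 match(es) in t2 → 2 row(s).
Total: 4 rows.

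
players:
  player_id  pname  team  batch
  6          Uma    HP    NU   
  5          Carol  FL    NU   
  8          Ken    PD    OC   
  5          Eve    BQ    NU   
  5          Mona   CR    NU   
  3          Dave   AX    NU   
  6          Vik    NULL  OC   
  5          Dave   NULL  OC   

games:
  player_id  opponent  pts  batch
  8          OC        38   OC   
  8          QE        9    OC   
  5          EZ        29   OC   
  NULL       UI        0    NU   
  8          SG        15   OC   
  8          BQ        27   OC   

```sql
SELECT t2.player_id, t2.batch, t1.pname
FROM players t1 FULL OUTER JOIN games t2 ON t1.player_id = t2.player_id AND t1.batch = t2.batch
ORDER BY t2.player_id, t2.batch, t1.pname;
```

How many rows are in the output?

12

FULL OUTER JOIN keeps every row from both sides; unmatched rows get NULL for the other side's columns.
Matching on t1.player_id = t2.player_id AND t1.batch = t2.batch. A NULL in a compared column never satisfies the condition.
- t1 row (player_id=6, batch=NU): no match → kept, t2 columns NULL.
- t1 row (player_id=5, batch=NU): no match → kept, t2 columns NULL.
- t1 row (player_id=8, batch=OC): matches 4 t2 row(s) → 4 output row(s).
- t1 row (player_id=5, batch=NU): no match → kept, t2 columns NULL.
- t1 row (player_id=5, batch=NU): no match → kept, t2 columns NULL.
- t1 row (player_id=3, batch=NU): no match → kept, t2 columns NULL.
- t1 row (player_id=6, batch=OC): no match → kept, t2 columns NULL.
- t1 row (player_id=5, batch=OC): matches 1 t2 row(s) → 1 output row(s).
- 1 t2 row(s) had no t1 match → kept, t1 columns NULL.
Total: 5 matched + 7 padded = 12 rows.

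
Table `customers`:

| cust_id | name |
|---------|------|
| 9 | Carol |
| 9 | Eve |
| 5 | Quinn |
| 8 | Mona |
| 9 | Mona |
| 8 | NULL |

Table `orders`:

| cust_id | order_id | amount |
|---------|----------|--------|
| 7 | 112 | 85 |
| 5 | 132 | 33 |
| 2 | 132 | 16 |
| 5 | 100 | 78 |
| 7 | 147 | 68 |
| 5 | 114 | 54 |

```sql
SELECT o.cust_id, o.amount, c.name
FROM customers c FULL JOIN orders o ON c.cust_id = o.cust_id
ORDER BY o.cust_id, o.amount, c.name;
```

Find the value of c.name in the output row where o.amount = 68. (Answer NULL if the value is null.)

NULL

FULL OUTER JOIN keeps every row from both sides; unmatched rows get NULL for the other side's columns.
Matching on c.cust_id = o.cust_id.
Matched pairs: 3; unmatched c rows kept: 5; unmatched o rows kept: 3.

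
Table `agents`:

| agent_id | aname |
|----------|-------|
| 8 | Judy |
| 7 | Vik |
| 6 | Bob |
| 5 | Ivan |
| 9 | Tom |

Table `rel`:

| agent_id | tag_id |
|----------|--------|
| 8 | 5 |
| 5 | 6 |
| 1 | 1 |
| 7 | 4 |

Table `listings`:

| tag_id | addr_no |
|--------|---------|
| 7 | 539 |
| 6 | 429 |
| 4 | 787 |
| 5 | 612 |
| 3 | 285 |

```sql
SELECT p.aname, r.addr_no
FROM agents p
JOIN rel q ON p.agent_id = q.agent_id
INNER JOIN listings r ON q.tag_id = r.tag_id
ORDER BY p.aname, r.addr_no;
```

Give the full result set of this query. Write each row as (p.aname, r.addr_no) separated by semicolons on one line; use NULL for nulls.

Joins associate left-to-right: agents INNER JOIN rel on agent_id gives 3 intermediate row(s).
Then INNER JOIN `listings r` on tag_id: keep only rows whose q.tag_id appears in r.

(Ivan, 429); (Judy, 612); (Vik, 787)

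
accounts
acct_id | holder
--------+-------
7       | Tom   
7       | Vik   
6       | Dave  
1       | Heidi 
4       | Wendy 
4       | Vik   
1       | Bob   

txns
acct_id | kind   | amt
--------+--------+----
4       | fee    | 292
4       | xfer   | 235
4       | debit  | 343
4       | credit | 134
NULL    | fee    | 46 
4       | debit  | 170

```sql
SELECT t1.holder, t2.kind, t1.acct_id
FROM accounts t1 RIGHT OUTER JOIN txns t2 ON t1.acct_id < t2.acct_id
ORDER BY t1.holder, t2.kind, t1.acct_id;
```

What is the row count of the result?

11

RIGHT JOIN keeps every row from `txns`; unmatched rows get NULL for `accounts`'s columns.
Matching on t1.acct_id < t2.acct_id. A NULL in a compared column never satisfies the condition.
- t1 (acct_id=7) has no partner in t2.
- t1 (acct_id=7) has no partner in t2.
- t1 (acct_id=6) has no partner in t2.
- t1 (acct_id=1) pairs with 5 row(s) of t2.
- t1 (acct_id=4) has no partner in t2.
- t1 (acct_id=4) has no partner in t2.
- t1 (acct_id=1) pairs with 5 row(s) of t2.
- plus 1 unmatched t2 row(s), each kept with NULL t1 columns.
Total: 10 matched + 1 padded = 11 rows.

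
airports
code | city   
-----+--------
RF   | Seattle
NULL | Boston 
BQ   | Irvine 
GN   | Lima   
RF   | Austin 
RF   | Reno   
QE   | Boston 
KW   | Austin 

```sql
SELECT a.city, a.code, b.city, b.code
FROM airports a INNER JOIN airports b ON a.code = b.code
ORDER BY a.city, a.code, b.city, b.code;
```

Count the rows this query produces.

13

INNER JOIN keeps only pairs where the ON condition holds.
Matching on a.code = b.code. A NULL in a compared column never satisfies the condition.
Matched pairs: 13.
Total: 13 rows.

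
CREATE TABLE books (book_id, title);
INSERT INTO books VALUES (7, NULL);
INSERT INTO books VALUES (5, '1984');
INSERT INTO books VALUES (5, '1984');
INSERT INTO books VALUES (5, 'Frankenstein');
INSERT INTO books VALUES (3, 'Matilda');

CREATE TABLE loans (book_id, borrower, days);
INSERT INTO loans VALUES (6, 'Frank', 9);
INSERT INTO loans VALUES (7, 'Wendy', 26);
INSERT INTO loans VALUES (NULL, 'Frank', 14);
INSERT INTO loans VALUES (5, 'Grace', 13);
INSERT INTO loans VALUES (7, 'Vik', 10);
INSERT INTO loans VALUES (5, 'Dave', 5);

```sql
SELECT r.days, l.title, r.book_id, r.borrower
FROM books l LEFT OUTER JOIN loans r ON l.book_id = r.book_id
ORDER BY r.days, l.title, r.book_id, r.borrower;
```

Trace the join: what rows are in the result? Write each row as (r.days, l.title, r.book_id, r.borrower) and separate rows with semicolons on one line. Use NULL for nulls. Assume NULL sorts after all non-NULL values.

(5, 1984, 5, Dave); (5, 1984, 5, Dave); (5, Frankenstein, 5, Dave); (10, NULL, 7, Vik); (13, 1984, 5, Grace); (13, 1984, 5, Grace); (13, Frankenstein, 5, Grace); (26, NULL, 7, Wendy); (NULL, Matilda, NULL, NULL)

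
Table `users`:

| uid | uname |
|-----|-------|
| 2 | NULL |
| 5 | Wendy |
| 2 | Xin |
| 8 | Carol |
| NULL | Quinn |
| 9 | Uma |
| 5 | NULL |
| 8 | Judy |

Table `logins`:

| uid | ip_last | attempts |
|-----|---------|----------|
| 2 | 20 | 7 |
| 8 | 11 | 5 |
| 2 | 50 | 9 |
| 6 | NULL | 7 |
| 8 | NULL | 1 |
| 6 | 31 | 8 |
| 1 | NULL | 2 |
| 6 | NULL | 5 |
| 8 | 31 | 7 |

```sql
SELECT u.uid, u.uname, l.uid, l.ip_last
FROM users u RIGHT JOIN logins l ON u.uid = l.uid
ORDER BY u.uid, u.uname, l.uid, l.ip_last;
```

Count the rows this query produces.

14

RIGHT JOIN keeps every row from `logins`; unmatched rows get NULL for `users`'s columns.
Matching on u.uid = l.uid. A NULL in a compared column never satisfies the condition.
- uid=2: 2 matching l row(s), so 2 row(s) emitted.
- uid=5: no matching l row.
- uid=2: 2 matching l row(s), so 2 row(s) emitted.
- uid=8: 3 matching l row(s), so 3 row(s) emitted.
- uid=NULL: no matching l row.
- uid=9: no matching l row.
- uid=5: no matching l row.
- uid=8: 3 matching l row(s), so 3 row(s) emitted.
- 4 row(s) from l found no u partner → padded with NULL.
Total: 10 matched + 4 padded = 14 rows.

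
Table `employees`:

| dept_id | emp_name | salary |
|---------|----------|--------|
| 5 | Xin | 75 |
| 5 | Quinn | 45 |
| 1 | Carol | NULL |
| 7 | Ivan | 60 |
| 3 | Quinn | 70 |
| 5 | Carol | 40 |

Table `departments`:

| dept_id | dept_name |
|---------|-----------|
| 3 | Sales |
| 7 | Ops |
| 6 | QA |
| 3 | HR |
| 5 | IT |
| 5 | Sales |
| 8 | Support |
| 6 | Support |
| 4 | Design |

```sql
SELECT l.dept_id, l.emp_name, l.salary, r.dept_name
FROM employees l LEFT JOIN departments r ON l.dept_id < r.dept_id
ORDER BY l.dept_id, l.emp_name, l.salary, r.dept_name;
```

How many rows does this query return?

29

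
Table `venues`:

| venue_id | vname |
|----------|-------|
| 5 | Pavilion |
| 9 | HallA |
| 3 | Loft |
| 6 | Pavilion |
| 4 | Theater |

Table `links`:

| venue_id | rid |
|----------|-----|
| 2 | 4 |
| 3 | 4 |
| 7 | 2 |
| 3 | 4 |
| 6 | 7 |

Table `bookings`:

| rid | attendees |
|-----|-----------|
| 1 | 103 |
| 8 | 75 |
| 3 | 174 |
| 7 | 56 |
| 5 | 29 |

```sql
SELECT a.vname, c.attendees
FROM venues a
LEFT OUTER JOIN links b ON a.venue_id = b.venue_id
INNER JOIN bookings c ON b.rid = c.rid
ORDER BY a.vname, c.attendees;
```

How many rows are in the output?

1

Evaluate left to right. First `venues a LEFT JOIN links b` on venue_id: 6 row(s).
Then INNER JOIN `bookings c` on rid: keep only rows whose b.rid appears in c.
Result: 1 row(s).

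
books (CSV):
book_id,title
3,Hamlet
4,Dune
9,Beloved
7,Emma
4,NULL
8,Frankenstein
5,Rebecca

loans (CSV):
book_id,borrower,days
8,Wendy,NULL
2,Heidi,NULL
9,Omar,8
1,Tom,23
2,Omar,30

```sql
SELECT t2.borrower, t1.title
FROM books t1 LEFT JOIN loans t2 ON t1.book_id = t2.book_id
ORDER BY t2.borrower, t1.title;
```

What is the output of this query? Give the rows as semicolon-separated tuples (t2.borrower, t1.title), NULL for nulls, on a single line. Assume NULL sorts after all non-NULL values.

LEFT JOIN keeps every row from `books`; unmatched rows get NULL for `loans`'s columns.
Matching on t1.book_id = t2.book_id.
- t1 row (book_id=3): no match → kept, t2 columns NULL.
- t1 row (book_id=4): no match → kept, t2 columns NULL.
- t1 row (book_id=9): matches 1 t2 row(s) → 1 output row(s).
- t1 row (book_id=7): no match → kept, t2 columns NULL.
- t1 row (book_id=4): no match → kept, t2 columns NULL.
- t1 row (book_id=8): matches 1 t2 row(s) → 1 output row(s).
- t1 row (book_id=5): no match → kept, t2 columns NULL.
After projecting and ordering:
t2.borrower | t1.title
Omar | Beloved
Wendy | Frankenstein
NULL | Dune
NULL | Emma
NULL | Hamlet
NULL | Rebecca
NULL | NULL

(Omar, Beloved); (Wendy, Frankenstein); (NULL, Dune); (NULL, Emma); (NULL, Hamlet); (NULL, Rebecca); (NULL, NULL)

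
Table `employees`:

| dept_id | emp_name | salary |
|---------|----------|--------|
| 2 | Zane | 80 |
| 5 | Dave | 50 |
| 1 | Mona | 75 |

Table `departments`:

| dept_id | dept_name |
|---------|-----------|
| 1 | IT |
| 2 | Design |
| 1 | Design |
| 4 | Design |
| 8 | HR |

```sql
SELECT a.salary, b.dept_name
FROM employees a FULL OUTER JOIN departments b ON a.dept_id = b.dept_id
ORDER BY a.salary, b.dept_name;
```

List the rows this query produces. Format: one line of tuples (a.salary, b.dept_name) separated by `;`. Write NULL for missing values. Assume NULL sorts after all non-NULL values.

(50, NULL); (75, Design); (75, IT); (80, Design); (NULL, Design); (NULL, HR)

FULL OUTER JOIN keeps every row from both sides; unmatched rows get NULL for the other side's columns.
Matching on a.dept_id = b.dept_id.
Matched pairs: 3; unmatched a rows kept: 1; unmatched b rows kept: 2.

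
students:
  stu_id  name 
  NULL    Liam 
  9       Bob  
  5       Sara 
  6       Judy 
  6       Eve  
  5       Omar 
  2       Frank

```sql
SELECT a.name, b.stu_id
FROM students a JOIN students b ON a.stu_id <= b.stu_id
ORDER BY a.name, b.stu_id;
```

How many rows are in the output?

23

INNER JOIN keeps only pairs where the ON condition holds.
Matching on a.stu_id <= b.stu_id. A NULL in a compared column never satisfies the condition.
- a[0] stu_id=NULL → no match; dropped.
- a[1] stu_id=9 → 1 match(es) in b → 1 row(s).
- a[2] stu_id=5 → 5 match(es) in b → 5 row(s).
- a[3] stu_id=6 → 3 match(es) in b → 3 row(s).
- a[4] stu_id=6 → 3 match(es) in b → 3 row(s).
- a[5] stu_id=5 → 5 match(es) in b → 5 row(s).
- a[6] stu_id=2 → 6 match(es) in b → 6 row(s).
Total: 23 rows.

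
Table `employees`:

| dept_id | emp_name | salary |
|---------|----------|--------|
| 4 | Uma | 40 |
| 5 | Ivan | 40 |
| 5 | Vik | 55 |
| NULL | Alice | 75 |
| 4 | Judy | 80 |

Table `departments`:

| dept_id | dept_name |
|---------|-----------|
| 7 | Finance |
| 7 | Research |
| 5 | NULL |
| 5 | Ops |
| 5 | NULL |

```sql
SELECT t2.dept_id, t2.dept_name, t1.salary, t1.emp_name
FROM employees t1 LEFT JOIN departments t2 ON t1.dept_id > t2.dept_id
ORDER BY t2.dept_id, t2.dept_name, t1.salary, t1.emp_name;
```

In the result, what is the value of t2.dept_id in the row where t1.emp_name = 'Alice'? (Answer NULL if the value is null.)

LEFT JOIN keeps every row from `employees`; unmatched rows get NULL for `departments`'s columns.
Matching on t1.dept_id > t2.dept_id. A NULL in a compared column never satisfies the condition.
Matched pairs: 0; unmatched t1 rows kept: 5.

NULL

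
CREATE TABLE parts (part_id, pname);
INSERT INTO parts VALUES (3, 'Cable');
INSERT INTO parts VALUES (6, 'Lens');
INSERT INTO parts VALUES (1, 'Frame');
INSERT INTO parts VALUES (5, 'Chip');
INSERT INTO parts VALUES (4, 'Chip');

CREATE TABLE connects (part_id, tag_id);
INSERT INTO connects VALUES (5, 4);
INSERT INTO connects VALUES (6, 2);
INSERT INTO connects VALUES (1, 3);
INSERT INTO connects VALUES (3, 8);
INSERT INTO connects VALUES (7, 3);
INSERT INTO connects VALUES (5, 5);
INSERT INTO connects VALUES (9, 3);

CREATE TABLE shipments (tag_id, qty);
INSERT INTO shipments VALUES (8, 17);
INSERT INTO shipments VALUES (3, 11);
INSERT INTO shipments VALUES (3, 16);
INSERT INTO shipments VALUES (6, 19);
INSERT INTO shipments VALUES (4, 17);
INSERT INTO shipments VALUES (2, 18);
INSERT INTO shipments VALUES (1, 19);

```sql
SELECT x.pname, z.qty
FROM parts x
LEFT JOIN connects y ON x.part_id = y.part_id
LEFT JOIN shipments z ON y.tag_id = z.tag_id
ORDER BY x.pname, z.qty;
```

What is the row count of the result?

Step 1 — x LEFT JOIN y on part_id → 6 row(s).
Then LEFT JOIN `shipments z` on tag_id: each of those 6 rows is kept; rows whose y.tag_id has no match in z get NULL for z's columns.
Result: 7 row(s).

7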